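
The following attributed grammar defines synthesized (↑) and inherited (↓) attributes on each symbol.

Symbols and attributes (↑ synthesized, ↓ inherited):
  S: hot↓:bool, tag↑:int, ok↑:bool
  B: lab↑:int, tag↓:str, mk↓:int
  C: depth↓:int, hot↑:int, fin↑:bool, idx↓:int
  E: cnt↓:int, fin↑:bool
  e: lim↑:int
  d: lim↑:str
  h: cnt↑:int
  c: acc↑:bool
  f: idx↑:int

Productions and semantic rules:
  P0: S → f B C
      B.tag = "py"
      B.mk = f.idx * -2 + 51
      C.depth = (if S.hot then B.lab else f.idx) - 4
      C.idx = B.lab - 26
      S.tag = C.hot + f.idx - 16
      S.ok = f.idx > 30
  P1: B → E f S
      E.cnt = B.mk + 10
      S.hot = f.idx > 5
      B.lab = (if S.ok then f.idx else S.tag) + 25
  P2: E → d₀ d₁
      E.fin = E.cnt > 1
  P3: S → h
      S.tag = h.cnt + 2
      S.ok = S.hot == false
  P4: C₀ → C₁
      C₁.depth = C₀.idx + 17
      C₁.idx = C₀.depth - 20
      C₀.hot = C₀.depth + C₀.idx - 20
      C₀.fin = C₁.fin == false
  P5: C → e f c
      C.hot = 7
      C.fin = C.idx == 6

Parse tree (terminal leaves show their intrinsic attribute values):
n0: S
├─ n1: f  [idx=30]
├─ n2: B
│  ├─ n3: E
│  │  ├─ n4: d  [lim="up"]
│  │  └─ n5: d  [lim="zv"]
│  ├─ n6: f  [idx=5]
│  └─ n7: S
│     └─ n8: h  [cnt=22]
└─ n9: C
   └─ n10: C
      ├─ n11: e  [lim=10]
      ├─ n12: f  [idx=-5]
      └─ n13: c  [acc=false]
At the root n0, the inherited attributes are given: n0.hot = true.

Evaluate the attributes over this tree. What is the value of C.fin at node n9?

false

1. n0.hot = true  [given at root]
2. n1.idx = 30  [terminal]
3. n2.tag = "py"  ["py"]
4. n2.mk = -9  [f.idx * -2 + 51]
5. n3.cnt = 1  [B.mk + 10]
6. n4.lim = "up"  [terminal]
7. n5.lim = "zv"  [terminal]
8. n3.fin = false  [E.cnt > 1]
9. n6.idx = 5  [terminal]
10. n7.hot = false  [f.idx > 5]
11. n8.cnt = 22  [terminal]
12. n7.tag = 24  [h.cnt + 2]
13. n7.ok = true  [S.hot == false]
14. n2.lab = 30  [(if S.ok then f.idx else S.tag) + 25]
15. n9.depth = 26  [(if S.hot then B.lab else f.idx) - 4]
16. n9.idx = 4  [B.lab - 26]
17. n10.depth = 21  [C₀.idx + 17]
18. n10.idx = 6  [C₀.depth - 20]
19. n11.lim = 10  [terminal]
20. n12.idx = -5  [terminal]
21. n13.acc = false  [terminal]
22. n10.hot = 7  [7]
23. n10.fin = true  [C.idx == 6]
24. n9.hot = 10  [C₀.depth + C₀.idx - 20]
25. n9.fin = false  [C₁.fin == false]
26. n0.tag = 24  [C.hot + f.idx - 16]
27. n0.ok = false  [f.idx > 30]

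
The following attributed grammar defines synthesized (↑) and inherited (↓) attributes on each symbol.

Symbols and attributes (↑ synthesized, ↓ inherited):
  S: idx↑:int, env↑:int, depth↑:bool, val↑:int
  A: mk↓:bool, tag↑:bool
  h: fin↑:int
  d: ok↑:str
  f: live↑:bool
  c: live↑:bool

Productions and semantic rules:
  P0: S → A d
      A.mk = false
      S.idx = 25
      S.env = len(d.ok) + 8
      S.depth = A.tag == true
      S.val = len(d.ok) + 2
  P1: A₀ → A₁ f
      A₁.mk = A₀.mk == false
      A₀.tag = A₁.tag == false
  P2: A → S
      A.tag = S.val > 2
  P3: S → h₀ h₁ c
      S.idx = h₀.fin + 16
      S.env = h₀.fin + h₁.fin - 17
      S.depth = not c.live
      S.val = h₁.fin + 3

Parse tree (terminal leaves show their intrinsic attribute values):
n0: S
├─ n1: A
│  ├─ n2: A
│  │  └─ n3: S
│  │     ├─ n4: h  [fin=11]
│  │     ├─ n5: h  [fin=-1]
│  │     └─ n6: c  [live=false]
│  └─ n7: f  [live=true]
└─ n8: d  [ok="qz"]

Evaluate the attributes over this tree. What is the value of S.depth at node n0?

1. n1.mk = false  [false]
2. n2.mk = true  [A₀.mk == false]
3. n4.fin = 11  [terminal]
4. n5.fin = -1  [terminal]
5. n6.live = false  [terminal]
6. n3.idx = 27  [h₀.fin + 16]
7. n3.env = -7  [h₀.fin + h₁.fin - 17]
8. n3.depth = true  [not c.live]
9. n3.val = 2  [h₁.fin + 3]
10. n2.tag = false  [S.val > 2]
11. n7.live = true  [terminal]
12. n1.tag = true  [A₁.tag == false]
13. n8.ok = "qz"  [terminal]
14. n0.idx = 25  [25]
15. n0.env = 10  [len(d.ok) + 8]
16. n0.depth = true  [A.tag == true]
17. n0.val = 4  [len(d.ok) + 2]

true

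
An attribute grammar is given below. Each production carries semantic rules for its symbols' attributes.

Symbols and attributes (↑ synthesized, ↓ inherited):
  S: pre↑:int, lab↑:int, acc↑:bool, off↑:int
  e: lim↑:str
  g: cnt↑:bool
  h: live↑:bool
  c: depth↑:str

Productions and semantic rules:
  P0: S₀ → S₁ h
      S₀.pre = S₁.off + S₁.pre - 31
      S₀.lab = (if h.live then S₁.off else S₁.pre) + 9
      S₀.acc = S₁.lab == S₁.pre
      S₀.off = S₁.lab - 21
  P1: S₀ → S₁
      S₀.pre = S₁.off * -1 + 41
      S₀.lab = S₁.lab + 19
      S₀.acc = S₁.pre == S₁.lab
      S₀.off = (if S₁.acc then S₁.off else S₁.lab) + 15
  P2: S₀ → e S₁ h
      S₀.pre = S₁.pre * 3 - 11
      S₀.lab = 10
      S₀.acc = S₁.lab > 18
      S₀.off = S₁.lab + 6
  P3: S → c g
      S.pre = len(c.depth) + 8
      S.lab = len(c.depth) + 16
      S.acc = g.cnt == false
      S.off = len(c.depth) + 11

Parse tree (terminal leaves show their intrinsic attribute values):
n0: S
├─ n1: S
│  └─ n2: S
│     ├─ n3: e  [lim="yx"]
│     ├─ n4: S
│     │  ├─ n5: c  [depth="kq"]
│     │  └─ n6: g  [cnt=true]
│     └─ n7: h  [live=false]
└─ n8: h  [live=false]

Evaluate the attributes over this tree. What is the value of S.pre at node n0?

11

1. n3.lim = "yx"  [terminal]
2. n5.depth = "kq"  [terminal]
3. n6.cnt = true  [terminal]
4. n4.pre = 10  [len(c.depth) + 8]
5. n4.lab = 18  [len(c.depth) + 16]
6. n4.acc = false  [g.cnt == false]
7. n4.off = 13  [len(c.depth) + 11]
8. n7.live = false  [terminal]
9. n2.pre = 19  [S₁.pre * 3 - 11]
10. n2.lab = 10  [10]
11. n2.acc = false  [S₁.lab > 18]
12. n2.off = 24  [S₁.lab + 6]
13. n1.pre = 17  [S₁.off * -1 + 41]
14. n1.lab = 29  [S₁.lab + 19]
15. n1.acc = false  [S₁.pre == S₁.lab]
16. n1.off = 25  [(if S₁.acc then S₁.off else S₁.lab) + 15]
17. n8.live = false  [terminal]
18. n0.pre = 11  [S₁.off + S₁.pre - 31]
19. n0.lab = 26  [(if h.live then S₁.off else S₁.pre) + 9]
20. n0.acc = false  [S₁.lab == S₁.pre]
21. n0.off = 8  [S₁.lab - 21]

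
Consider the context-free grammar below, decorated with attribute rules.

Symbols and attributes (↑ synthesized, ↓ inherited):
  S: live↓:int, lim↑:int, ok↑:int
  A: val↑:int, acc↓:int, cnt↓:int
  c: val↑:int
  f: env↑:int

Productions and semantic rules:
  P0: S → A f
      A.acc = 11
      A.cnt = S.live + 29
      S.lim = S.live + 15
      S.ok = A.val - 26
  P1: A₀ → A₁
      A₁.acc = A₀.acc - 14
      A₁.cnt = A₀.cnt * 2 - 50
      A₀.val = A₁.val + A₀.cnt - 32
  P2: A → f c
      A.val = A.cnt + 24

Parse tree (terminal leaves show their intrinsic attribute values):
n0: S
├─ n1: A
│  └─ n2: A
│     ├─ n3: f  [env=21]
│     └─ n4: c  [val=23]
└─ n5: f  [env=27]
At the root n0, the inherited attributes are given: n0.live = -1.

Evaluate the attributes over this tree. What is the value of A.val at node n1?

26

1. n0.live = -1  [given at root]
2. n1.acc = 11  [11]
3. n1.cnt = 28  [S.live + 29]
4. n2.acc = -3  [A₀.acc - 14]
5. n2.cnt = 6  [A₀.cnt * 2 - 50]
6. n3.env = 21  [terminal]
7. n4.val = 23  [terminal]
8. n2.val = 30  [A.cnt + 24]
9. n1.val = 26  [A₁.val + A₀.cnt - 32]
10. n5.env = 27  [terminal]
11. n0.lim = 14  [S.live + 15]
12. n0.ok = 0  [A.val - 26]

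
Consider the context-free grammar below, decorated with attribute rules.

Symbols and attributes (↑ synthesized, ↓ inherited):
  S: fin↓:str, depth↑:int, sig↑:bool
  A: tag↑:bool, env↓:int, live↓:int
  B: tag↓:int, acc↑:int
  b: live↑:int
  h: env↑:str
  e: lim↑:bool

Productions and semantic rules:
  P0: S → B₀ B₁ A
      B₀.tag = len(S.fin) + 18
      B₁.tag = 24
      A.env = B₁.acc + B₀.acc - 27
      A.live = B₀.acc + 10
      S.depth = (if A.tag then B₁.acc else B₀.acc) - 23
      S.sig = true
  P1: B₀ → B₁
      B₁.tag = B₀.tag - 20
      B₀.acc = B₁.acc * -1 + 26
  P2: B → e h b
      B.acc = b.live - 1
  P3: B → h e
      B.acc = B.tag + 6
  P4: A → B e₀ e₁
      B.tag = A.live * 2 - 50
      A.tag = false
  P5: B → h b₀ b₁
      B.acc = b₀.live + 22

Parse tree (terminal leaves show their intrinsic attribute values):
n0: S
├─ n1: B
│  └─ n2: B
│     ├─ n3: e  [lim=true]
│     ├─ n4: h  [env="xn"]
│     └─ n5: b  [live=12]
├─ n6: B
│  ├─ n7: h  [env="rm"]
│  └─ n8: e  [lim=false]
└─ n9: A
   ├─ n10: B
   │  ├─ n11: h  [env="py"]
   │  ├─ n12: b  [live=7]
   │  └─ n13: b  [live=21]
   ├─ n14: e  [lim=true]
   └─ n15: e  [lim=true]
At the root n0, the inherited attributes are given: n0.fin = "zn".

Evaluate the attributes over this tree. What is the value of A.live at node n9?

25

1. n0.fin = "zn"  [given at root]
2. n1.tag = 20  [len(S.fin) + 18]
3. n2.tag = 0  [B₀.tag - 20]
4. n3.lim = true  [terminal]
5. n4.env = "xn"  [terminal]
6. n5.live = 12  [terminal]
7. n2.acc = 11  [b.live - 1]
8. n1.acc = 15  [B₁.acc * -1 + 26]
9. n6.tag = 24  [24]
10. n7.env = "rm"  [terminal]
11. n8.lim = false  [terminal]
12. n6.acc = 30  [B.tag + 6]
13. n9.env = 18  [B₁.acc + B₀.acc - 27]
14. n9.live = 25  [B₀.acc + 10]
15. n10.tag = 0  [A.live * 2 - 50]
16. n11.env = "py"  [terminal]
17. n12.live = 7  [terminal]
18. n13.live = 21  [terminal]
19. n10.acc = 29  [b₀.live + 22]
20. n14.lim = true  [terminal]
21. n15.lim = true  [terminal]
22. n9.tag = false  [false]
23. n0.depth = -8  [(if A.tag then B₁.acc else B₀.acc) - 23]
24. n0.sig = true  [true]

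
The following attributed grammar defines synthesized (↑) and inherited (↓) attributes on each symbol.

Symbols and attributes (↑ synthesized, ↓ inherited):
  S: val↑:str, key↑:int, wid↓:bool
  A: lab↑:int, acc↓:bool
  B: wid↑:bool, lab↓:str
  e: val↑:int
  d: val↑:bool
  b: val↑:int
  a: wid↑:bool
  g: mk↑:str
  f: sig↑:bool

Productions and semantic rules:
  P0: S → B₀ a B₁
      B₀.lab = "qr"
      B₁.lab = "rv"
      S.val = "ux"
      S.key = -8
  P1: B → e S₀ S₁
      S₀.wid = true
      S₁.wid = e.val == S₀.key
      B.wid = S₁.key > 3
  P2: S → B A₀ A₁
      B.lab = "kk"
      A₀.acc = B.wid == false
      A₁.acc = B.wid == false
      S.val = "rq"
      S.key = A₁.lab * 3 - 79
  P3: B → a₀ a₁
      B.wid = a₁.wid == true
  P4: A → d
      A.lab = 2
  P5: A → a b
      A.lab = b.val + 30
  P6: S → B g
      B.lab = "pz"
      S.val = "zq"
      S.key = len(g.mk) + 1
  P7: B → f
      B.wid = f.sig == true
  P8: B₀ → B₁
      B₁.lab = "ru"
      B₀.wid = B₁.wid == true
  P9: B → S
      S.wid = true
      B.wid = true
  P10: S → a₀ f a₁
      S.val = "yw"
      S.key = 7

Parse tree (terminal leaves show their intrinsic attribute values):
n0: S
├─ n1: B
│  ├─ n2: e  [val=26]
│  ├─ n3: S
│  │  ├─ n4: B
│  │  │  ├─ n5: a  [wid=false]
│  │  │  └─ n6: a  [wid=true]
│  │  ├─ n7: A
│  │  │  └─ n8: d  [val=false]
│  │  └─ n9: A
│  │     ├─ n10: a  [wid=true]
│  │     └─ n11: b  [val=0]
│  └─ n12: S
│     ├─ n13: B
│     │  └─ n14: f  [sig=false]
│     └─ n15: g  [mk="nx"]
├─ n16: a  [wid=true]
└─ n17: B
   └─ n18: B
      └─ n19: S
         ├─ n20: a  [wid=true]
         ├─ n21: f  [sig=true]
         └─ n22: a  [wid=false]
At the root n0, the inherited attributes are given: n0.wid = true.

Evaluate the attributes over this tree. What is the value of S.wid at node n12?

false

1. n0.wid = true  [given at root]
2. n1.lab = "qr"  ["qr"]
3. n2.val = 26  [terminal]
4. n3.wid = true  [true]
5. n4.lab = "kk"  ["kk"]
6. n5.wid = false  [terminal]
7. n6.wid = true  [terminal]
8. n4.wid = true  [a₁.wid == true]
9. n7.acc = false  [B.wid == false]
10. n8.val = false  [terminal]
11. n7.lab = 2  [2]
12. n9.acc = false  [B.wid == false]
13. n10.wid = true  [terminal]
14. n11.val = 0  [terminal]
15. n9.lab = 30  [b.val + 30]
16. n3.val = "rq"  ["rq"]
17. n3.key = 11  [A₁.lab * 3 - 79]
18. n12.wid = false  [e.val == S₀.key]
19. n13.lab = "pz"  ["pz"]
20. n14.sig = false  [terminal]
21. n13.wid = false  [f.sig == true]
22. n15.mk = "nx"  [terminal]
23. n12.val = "zq"  ["zq"]
24. n12.key = 3  [len(g.mk) + 1]
25. n1.wid = false  [S₁.key > 3]
26. n16.wid = true  [terminal]
27. n17.lab = "rv"  ["rv"]
28. n18.lab = "ru"  ["ru"]
29. n19.wid = true  [true]
30. n20.wid = true  [terminal]
31. n21.sig = true  [terminal]
32. n22.wid = false  [terminal]
33. n19.val = "yw"  ["yw"]
34. n19.key = 7  [7]
35. n18.wid = true  [true]
36. n17.wid = true  [B₁.wid == true]
37. n0.val = "ux"  ["ux"]
38. n0.key = -8  [-8]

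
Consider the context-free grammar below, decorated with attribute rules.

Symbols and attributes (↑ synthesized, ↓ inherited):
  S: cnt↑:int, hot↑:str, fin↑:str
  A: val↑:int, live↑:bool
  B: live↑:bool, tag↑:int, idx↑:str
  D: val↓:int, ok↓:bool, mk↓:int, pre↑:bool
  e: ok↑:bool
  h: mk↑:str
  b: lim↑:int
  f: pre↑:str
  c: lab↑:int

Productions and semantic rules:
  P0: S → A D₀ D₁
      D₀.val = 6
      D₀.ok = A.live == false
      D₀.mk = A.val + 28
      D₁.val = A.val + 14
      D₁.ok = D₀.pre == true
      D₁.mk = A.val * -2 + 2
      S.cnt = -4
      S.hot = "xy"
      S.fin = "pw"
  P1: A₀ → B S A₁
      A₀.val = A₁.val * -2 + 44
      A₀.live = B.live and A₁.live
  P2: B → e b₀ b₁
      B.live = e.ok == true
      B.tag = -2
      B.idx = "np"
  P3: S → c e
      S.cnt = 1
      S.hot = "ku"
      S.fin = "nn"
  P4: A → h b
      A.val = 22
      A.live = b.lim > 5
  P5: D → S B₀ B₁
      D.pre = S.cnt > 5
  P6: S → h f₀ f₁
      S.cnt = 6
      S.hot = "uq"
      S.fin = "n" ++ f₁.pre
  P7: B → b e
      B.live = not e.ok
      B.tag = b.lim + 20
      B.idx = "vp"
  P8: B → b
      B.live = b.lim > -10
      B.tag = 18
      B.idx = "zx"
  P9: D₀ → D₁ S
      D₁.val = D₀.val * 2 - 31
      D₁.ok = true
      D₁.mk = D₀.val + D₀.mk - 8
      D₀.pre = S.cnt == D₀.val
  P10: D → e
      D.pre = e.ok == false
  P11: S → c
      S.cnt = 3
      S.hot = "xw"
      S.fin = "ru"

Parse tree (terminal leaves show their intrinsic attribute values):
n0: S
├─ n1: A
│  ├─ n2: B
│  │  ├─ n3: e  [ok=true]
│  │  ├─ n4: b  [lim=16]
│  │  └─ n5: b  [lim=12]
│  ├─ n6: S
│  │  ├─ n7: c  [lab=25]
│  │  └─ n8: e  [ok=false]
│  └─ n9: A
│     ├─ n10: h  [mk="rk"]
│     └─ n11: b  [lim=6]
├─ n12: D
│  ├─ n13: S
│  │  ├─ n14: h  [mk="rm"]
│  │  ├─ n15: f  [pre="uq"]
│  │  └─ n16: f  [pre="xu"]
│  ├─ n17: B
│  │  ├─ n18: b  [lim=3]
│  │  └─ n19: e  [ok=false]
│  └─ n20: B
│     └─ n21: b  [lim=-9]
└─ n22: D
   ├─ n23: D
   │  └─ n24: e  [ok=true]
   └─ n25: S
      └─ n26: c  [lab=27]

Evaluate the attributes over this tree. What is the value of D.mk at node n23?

1. n3.ok = true  [terminal]
2. n4.lim = 16  [terminal]
3. n5.lim = 12  [terminal]
4. n2.live = true  [e.ok == true]
5. n2.tag = -2  [-2]
6. n2.idx = "np"  ["np"]
7. n7.lab = 25  [terminal]
8. n8.ok = false  [terminal]
9. n6.cnt = 1  [1]
10. n6.hot = "ku"  ["ku"]
11. n6.fin = "nn"  ["nn"]
12. n10.mk = "rk"  [terminal]
13. n11.lim = 6  [terminal]
14. n9.val = 22  [22]
15. n9.live = true  [b.lim > 5]
16. n1.val = 0  [A₁.val * -2 + 44]
17. n1.live = true  [B.live and A₁.live]
18. n12.val = 6  [6]
19. n12.ok = false  [A.live == false]
20. n12.mk = 28  [A.val + 28]
21. n14.mk = "rm"  [terminal]
22. n15.pre = "uq"  [terminal]
23. n16.pre = "xu"  [terminal]
24. n13.cnt = 6  [6]
25. n13.hot = "uq"  ["uq"]
26. n13.fin = "nxu"  ["n" ++ f₁.pre]
27. n18.lim = 3  [terminal]
28. n19.ok = false  [terminal]
29. n17.live = true  [not e.ok]
30. n17.tag = 23  [b.lim + 20]
31. n17.idx = "vp"  ["vp"]
32. n21.lim = -9  [terminal]
33. n20.live = true  [b.lim > -10]
34. n20.tag = 18  [18]
35. n20.idx = "zx"  ["zx"]
36. n12.pre = true  [S.cnt > 5]
37. n22.val = 14  [A.val + 14]
38. n22.ok = true  [D₀.pre == true]
39. n22.mk = 2  [A.val * -2 + 2]
40. n23.val = -3  [D₀.val * 2 - 31]
41. n23.ok = true  [true]
42. n23.mk = 8  [D₀.val + D₀.mk - 8]
43. n24.ok = true  [terminal]
44. n23.pre = false  [e.ok == false]
45. n26.lab = 27  [terminal]
46. n25.cnt = 3  [3]
47. n25.hot = "xw"  ["xw"]
48. n25.fin = "ru"  ["ru"]
49. n22.pre = false  [S.cnt == D₀.val]
50. n0.cnt = -4  [-4]
51. n0.hot = "xy"  ["xy"]
52. n0.fin = "pw"  ["pw"]

8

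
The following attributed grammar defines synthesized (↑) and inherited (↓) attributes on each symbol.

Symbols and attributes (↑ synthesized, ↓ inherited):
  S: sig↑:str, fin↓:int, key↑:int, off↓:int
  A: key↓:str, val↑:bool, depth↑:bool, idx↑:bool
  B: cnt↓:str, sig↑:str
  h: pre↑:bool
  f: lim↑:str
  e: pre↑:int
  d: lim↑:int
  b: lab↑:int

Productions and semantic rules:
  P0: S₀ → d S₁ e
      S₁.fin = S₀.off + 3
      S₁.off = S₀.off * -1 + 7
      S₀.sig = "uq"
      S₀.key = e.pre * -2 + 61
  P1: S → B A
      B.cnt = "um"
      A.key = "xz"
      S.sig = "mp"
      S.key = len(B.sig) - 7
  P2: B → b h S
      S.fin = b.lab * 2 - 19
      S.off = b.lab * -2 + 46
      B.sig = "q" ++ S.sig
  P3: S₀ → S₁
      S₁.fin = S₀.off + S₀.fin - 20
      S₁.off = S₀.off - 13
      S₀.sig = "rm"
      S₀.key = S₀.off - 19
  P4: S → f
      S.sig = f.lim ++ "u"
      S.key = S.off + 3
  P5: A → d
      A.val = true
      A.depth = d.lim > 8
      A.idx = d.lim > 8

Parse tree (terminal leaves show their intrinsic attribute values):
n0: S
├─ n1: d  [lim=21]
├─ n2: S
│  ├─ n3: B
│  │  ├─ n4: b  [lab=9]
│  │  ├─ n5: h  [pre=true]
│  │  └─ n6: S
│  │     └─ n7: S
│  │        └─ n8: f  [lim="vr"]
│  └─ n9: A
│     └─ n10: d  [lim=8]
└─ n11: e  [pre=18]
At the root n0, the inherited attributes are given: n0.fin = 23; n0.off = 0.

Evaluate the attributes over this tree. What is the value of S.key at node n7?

18

1. n0.fin = 23  [given at root]
2. n0.off = 0  [given at root]
3. n1.lim = 21  [terminal]
4. n2.fin = 3  [S₀.off + 3]
5. n2.off = 7  [S₀.off * -1 + 7]
6. n3.cnt = "um"  ["um"]
7. n4.lab = 9  [terminal]
8. n5.pre = true  [terminal]
9. n6.fin = -1  [b.lab * 2 - 19]
10. n6.off = 28  [b.lab * -2 + 46]
11. n7.fin = 7  [S₀.off + S₀.fin - 20]
12. n7.off = 15  [S₀.off - 13]
13. n8.lim = "vr"  [terminal]
14. n7.sig = "vru"  [f.lim ++ "u"]
15. n7.key = 18  [S.off + 3]
16. n6.sig = "rm"  ["rm"]
17. n6.key = 9  [S₀.off - 19]
18. n3.sig = "qrm"  ["q" ++ S.sig]
19. n9.key = "xz"  ["xz"]
20. n10.lim = 8  [terminal]
21. n9.val = true  [true]
22. n9.depth = false  [d.lim > 8]
23. n9.idx = false  [d.lim > 8]
24. n2.sig = "mp"  ["mp"]
25. n2.key = -4  [len(B.sig) - 7]
26. n11.pre = 18  [terminal]
27. n0.sig = "uq"  ["uq"]
28. n0.key = 25  [e.pre * -2 + 61]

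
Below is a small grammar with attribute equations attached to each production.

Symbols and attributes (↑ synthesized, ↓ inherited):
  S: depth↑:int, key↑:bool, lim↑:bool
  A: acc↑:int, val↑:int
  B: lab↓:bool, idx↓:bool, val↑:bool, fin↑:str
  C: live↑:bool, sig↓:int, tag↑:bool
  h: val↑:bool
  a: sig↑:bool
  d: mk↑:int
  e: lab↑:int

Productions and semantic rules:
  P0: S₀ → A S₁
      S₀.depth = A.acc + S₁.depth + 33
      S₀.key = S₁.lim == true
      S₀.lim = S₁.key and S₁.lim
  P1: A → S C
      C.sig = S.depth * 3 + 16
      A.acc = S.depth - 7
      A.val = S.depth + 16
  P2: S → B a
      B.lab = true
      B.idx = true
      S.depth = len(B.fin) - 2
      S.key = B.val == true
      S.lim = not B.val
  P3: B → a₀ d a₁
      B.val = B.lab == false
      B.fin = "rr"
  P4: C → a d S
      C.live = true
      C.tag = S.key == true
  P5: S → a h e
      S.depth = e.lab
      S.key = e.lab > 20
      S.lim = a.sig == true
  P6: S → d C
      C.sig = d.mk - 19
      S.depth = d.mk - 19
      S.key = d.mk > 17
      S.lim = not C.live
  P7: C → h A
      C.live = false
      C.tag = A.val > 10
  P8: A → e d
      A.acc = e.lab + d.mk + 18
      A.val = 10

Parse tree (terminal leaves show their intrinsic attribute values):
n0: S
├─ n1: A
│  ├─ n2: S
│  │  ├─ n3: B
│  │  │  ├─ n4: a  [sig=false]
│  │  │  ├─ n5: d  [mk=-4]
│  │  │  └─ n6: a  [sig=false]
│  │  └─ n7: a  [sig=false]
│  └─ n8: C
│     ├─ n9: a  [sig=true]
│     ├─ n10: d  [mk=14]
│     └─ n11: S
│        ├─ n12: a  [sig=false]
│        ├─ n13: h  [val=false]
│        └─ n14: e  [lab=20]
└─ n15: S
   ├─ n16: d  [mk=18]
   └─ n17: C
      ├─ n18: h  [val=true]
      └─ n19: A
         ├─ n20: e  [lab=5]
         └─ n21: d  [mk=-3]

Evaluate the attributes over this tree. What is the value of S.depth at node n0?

25

1. n3.lab = true  [true]
2. n3.idx = true  [true]
3. n4.sig = false  [terminal]
4. n5.mk = -4  [terminal]
5. n6.sig = false  [terminal]
6. n3.val = false  [B.lab == false]
7. n3.fin = "rr"  ["rr"]
8. n7.sig = false  [terminal]
9. n2.depth = 0  [len(B.fin) - 2]
10. n2.key = false  [B.val == true]
11. n2.lim = true  [not B.val]
12. n8.sig = 16  [S.depth * 3 + 16]
13. n9.sig = true  [terminal]
14. n10.mk = 14  [terminal]
15. n12.sig = false  [terminal]
16. n13.val = false  [terminal]
17. n14.lab = 20  [terminal]
18. n11.depth = 20  [e.lab]
19. n11.key = false  [e.lab > 20]
20. n11.lim = false  [a.sig == true]
21. n8.live = true  [true]
22. n8.tag = false  [S.key == true]
23. n1.acc = -7  [S.depth - 7]
24. n1.val = 16  [S.depth + 16]
25. n16.mk = 18  [terminal]
26. n17.sig = -1  [d.mk - 19]
27. n18.val = true  [terminal]
28. n20.lab = 5  [terminal]
29. n21.mk = -3  [terminal]
30. n19.acc = 20  [e.lab + d.mk + 18]
31. n19.val = 10  [10]
32. n17.live = false  [false]
33. n17.tag = false  [A.val > 10]
34. n15.depth = -1  [d.mk - 19]
35. n15.key = true  [d.mk > 17]
36. n15.lim = true  [not C.live]
37. n0.depth = 25  [A.acc + S₁.depth + 33]
38. n0.key = true  [S₁.lim == true]
39. n0.lim = true  [S₁.key and S₁.lim]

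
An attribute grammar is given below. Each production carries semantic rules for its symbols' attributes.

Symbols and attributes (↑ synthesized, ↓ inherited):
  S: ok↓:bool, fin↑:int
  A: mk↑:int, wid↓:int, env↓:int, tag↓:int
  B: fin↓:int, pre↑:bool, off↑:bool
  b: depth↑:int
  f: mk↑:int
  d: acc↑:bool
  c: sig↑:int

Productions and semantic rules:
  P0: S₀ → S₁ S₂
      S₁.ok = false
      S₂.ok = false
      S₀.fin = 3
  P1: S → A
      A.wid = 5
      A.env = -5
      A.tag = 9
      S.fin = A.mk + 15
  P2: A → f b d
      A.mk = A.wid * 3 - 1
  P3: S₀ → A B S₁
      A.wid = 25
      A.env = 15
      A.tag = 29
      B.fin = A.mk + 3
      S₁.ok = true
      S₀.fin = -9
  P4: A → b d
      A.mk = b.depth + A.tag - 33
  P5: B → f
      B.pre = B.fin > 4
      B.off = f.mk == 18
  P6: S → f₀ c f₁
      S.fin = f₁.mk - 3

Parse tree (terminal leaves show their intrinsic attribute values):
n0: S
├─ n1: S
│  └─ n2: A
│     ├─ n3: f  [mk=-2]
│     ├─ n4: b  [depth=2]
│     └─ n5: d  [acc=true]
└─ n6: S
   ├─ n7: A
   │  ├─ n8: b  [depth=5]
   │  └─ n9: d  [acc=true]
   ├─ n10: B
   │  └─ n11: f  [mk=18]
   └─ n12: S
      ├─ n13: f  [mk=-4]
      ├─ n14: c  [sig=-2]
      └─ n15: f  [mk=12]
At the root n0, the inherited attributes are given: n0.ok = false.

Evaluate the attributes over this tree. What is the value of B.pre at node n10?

false

1. n0.ok = false  [given at root]
2. n1.ok = false  [false]
3. n2.wid = 5  [5]
4. n2.env = -5  [-5]
5. n2.tag = 9  [9]
6. n3.mk = -2  [terminal]
7. n4.depth = 2  [terminal]
8. n5.acc = true  [terminal]
9. n2.mk = 14  [A.wid * 3 - 1]
10. n1.fin = 29  [A.mk + 15]
11. n6.ok = false  [false]
12. n7.wid = 25  [25]
13. n7.env = 15  [15]
14. n7.tag = 29  [29]
15. n8.depth = 5  [terminal]
16. n9.acc = true  [terminal]
17. n7.mk = 1  [b.depth + A.tag - 33]
18. n10.fin = 4  [A.mk + 3]
19. n11.mk = 18  [terminal]
20. n10.pre = false  [B.fin > 4]
21. n10.off = true  [f.mk == 18]
22. n12.ok = true  [true]
23. n13.mk = -4  [terminal]
24. n14.sig = -2  [terminal]
25. n15.mk = 12  [terminal]
26. n12.fin = 9  [f₁.mk - 3]
27. n6.fin = -9  [-9]
28. n0.fin = 3  [3]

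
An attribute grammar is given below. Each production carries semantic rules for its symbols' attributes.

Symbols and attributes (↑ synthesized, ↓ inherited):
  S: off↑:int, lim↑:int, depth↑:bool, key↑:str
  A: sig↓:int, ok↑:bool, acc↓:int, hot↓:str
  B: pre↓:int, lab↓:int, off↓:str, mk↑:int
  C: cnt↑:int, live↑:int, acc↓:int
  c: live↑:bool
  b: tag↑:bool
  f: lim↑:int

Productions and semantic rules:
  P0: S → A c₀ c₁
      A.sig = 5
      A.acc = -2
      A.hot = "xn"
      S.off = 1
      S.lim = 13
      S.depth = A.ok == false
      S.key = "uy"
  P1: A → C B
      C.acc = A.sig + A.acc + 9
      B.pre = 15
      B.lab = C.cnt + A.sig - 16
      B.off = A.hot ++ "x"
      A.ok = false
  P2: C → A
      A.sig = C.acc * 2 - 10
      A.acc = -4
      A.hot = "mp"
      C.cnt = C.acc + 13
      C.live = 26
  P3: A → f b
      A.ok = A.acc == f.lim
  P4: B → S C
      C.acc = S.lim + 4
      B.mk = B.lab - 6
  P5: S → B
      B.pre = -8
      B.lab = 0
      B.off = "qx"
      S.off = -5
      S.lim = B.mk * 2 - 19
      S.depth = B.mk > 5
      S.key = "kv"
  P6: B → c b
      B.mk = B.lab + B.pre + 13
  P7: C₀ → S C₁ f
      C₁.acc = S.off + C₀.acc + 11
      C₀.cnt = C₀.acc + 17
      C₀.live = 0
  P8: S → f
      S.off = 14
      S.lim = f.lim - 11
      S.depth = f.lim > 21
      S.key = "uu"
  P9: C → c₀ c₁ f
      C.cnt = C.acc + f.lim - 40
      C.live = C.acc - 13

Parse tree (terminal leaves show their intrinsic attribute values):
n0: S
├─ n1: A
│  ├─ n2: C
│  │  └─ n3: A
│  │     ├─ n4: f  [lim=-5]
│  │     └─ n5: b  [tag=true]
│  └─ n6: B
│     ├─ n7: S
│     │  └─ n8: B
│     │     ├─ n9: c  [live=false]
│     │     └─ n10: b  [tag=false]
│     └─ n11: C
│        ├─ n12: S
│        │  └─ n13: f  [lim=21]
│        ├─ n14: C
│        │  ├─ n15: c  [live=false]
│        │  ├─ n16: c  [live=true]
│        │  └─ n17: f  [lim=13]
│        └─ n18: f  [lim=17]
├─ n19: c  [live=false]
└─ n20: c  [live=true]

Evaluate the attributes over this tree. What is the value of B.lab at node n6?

14

1. n1.sig = 5  [5]
2. n1.acc = -2  [-2]
3. n1.hot = "xn"  ["xn"]
4. n2.acc = 12  [A.sig + A.acc + 9]
5. n3.sig = 14  [C.acc * 2 - 10]
6. n3.acc = -4  [-4]
7. n3.hot = "mp"  ["mp"]
8. n4.lim = -5  [terminal]
9. n5.tag = true  [terminal]
10. n3.ok = false  [A.acc == f.lim]
11. n2.cnt = 25  [C.acc + 13]
12. n2.live = 26  [26]
13. n6.pre = 15  [15]
14. n6.lab = 14  [C.cnt + A.sig - 16]
15. n6.off = "xnx"  [A.hot ++ "x"]
16. n8.pre = -8  [-8]
17. n8.lab = 0  [0]
18. n8.off = "qx"  ["qx"]
19. n9.live = false  [terminal]
20. n10.tag = false  [terminal]
21. n8.mk = 5  [B.lab + B.pre + 13]
22. n7.off = -5  [-5]
23. n7.lim = -9  [B.mk * 2 - 19]
24. n7.depth = false  [B.mk > 5]
25. n7.key = "kv"  ["kv"]
26. n11.acc = -5  [S.lim + 4]
27. n13.lim = 21  [terminal]
28. n12.off = 14  [14]
29. n12.lim = 10  [f.lim - 11]
30. n12.depth = false  [f.lim > 21]
31. n12.key = "uu"  ["uu"]
32. n14.acc = 20  [S.off + C₀.acc + 11]
33. n15.live = false  [terminal]
34. n16.live = true  [terminal]
35. n17.lim = 13  [terminal]
36. n14.cnt = -7  [C.acc + f.lim - 40]
37. n14.live = 7  [C.acc - 13]
38. n18.lim = 17  [terminal]
39. n11.cnt = 12  [C₀.acc + 17]
40. n11.live = 0  [0]
41. n6.mk = 8  [B.lab - 6]
42. n1.ok = false  [false]
43. n19.live = false  [terminal]
44. n20.live = true  [terminal]
45. n0.off = 1  [1]
46. n0.lim = 13  [13]
47. n0.depth = true  [A.ok == false]
48. n0.key = "uy"  ["uy"]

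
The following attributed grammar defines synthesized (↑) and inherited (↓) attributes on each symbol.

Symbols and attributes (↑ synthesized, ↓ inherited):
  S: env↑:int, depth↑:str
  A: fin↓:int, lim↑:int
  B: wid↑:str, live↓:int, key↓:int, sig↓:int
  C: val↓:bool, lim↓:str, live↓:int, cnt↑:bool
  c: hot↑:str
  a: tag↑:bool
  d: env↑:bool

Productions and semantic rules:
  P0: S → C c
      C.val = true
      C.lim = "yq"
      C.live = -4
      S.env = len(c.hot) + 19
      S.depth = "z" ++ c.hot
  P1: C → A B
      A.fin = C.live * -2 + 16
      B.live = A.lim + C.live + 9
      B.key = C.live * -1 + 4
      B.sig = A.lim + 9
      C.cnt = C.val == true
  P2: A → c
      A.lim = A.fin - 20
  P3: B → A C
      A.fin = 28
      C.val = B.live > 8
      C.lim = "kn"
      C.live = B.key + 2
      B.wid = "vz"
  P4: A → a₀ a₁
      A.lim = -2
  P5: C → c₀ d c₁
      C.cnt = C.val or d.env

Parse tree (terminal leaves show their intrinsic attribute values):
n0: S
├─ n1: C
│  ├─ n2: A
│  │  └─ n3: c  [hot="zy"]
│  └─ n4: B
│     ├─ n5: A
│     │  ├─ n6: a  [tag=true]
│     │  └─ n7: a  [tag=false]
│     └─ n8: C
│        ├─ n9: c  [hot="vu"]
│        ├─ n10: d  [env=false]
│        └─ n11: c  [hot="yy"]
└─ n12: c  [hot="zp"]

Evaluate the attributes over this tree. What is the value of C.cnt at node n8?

true

1. n1.val = true  [true]
2. n1.lim = "yq"  ["yq"]
3. n1.live = -4  [-4]
4. n2.fin = 24  [C.live * -2 + 16]
5. n3.hot = "zy"  [terminal]
6. n2.lim = 4  [A.fin - 20]
7. n4.live = 9  [A.lim + C.live + 9]
8. n4.key = 8  [C.live * -1 + 4]
9. n4.sig = 13  [A.lim + 9]
10. n5.fin = 28  [28]
11. n6.tag = true  [terminal]
12. n7.tag = false  [terminal]
13. n5.lim = -2  [-2]
14. n8.val = true  [B.live > 8]
15. n8.lim = "kn"  ["kn"]
16. n8.live = 10  [B.key + 2]
17. n9.hot = "vu"  [terminal]
18. n10.env = false  [terminal]
19. n11.hot = "yy"  [terminal]
20. n8.cnt = true  [C.val or d.env]
21. n4.wid = "vz"  ["vz"]
22. n1.cnt = true  [C.val == true]
23. n12.hot = "zp"  [terminal]
24. n0.env = 21  [len(c.hot) + 19]
25. n0.depth = "zzp"  ["z" ++ c.hot]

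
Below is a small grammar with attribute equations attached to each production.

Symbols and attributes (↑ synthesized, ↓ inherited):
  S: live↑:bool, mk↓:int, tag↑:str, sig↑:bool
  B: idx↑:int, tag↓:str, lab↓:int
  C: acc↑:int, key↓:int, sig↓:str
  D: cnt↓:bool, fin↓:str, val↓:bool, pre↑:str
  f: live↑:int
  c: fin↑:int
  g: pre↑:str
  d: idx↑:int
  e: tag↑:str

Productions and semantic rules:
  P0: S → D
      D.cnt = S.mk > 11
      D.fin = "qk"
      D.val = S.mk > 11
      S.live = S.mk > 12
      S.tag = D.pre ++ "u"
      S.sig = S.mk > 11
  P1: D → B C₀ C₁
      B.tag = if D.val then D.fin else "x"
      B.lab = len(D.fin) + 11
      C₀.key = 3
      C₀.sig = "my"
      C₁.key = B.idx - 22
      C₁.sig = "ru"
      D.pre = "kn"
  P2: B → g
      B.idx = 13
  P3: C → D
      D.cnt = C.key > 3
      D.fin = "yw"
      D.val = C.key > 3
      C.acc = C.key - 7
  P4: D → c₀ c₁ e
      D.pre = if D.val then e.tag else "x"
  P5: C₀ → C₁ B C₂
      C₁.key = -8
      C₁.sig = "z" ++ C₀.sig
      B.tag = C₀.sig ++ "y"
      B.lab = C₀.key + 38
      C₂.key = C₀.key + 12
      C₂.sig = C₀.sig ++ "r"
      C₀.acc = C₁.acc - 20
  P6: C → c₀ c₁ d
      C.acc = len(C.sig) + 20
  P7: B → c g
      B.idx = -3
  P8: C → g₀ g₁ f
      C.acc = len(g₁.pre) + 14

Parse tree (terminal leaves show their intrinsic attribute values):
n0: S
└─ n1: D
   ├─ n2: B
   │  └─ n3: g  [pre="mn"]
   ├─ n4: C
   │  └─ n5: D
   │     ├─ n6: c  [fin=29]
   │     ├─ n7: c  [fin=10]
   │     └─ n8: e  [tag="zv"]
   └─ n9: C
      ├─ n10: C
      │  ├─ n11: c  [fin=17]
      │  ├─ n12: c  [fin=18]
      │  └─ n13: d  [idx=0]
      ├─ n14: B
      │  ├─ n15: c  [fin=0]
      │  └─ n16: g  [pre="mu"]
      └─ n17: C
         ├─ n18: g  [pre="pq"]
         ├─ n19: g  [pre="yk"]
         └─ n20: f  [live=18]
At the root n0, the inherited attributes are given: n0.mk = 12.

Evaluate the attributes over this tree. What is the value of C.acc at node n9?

3

1. n0.mk = 12  [given at root]
2. n1.cnt = true  [S.mk > 11]
3. n1.fin = "qk"  ["qk"]
4. n1.val = true  [S.mk > 11]
5. n2.tag = "qk"  [if D.val then D.fin else "x"]
6. n2.lab = 13  [len(D.fin) + 11]
7. n3.pre = "mn"  [terminal]
8. n2.idx = 13  [13]
9. n4.key = 3  [3]
10. n4.sig = "my"  ["my"]
11. n5.cnt = false  [C.key > 3]
12. n5.fin = "yw"  ["yw"]
13. n5.val = false  [C.key > 3]
14. n6.fin = 29  [terminal]
15. n7.fin = 10  [terminal]
16. n8.tag = "zv"  [terminal]
17. n5.pre = "x"  [if D.val then e.tag else "x"]
18. n4.acc = -4  [C.key - 7]
19. n9.key = -9  [B.idx - 22]
20. n9.sig = "ru"  ["ru"]
21. n10.key = -8  [-8]
22. n10.sig = "zru"  ["z" ++ C₀.sig]
23. n11.fin = 17  [terminal]
24. n12.fin = 18  [terminal]
25. n13.idx = 0  [terminal]
26. n10.acc = 23  [len(C.sig) + 20]
27. n14.tag = "ruy"  [C₀.sig ++ "y"]
28. n14.lab = 29  [C₀.key + 38]
29. n15.fin = 0  [terminal]
30. n16.pre = "mu"  [terminal]
31. n14.idx = -3  [-3]
32. n17.key = 3  [C₀.key + 12]
33. n17.sig = "rur"  [C₀.sig ++ "r"]
34. n18.pre = "pq"  [terminal]
35. n19.pre = "yk"  [terminal]
36. n20.live = 18  [terminal]
37. n17.acc = 16  [len(g₁.pre) + 14]
38. n9.acc = 3  [C₁.acc - 20]
39. n1.pre = "kn"  ["kn"]
40. n0.live = false  [S.mk > 12]
41. n0.tag = "knu"  [D.pre ++ "u"]
42. n0.sig = true  [S.mk > 11]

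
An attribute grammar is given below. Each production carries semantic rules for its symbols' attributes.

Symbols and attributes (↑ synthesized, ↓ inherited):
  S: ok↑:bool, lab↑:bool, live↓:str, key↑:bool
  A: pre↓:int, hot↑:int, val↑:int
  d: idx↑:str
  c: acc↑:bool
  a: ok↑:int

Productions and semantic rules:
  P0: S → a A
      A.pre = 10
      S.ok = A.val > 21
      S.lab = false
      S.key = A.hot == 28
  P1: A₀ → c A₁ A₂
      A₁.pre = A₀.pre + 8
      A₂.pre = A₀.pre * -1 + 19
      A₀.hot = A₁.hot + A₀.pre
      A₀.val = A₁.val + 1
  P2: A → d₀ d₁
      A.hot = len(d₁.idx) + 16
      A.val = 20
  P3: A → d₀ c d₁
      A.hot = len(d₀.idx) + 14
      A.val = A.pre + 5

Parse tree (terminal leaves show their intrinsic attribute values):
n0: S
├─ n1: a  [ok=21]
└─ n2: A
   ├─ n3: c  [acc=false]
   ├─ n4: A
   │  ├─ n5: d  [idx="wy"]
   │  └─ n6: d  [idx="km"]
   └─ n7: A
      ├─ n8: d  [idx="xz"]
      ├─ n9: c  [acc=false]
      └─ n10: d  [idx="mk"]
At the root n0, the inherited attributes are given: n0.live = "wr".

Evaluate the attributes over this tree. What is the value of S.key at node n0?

true

1. n0.live = "wr"  [given at root]
2. n1.ok = 21  [terminal]
3. n2.pre = 10  [10]
4. n3.acc = false  [terminal]
5. n4.pre = 18  [A₀.pre + 8]
6. n5.idx = "wy"  [terminal]
7. n6.idx = "km"  [terminal]
8. n4.hot = 18  [len(d₁.idx) + 16]
9. n4.val = 20  [20]
10. n7.pre = 9  [A₀.pre * -1 + 19]
11. n8.idx = "xz"  [terminal]
12. n9.acc = false  [terminal]
13. n10.idx = "mk"  [terminal]
14. n7.hot = 16  [len(d₀.idx) + 14]
15. n7.val = 14  [A.pre + 5]
16. n2.hot = 28  [A₁.hot + A₀.pre]
17. n2.val = 21  [A₁.val + 1]
18. n0.ok = false  [A.val > 21]
19. n0.lab = false  [false]
20. n0.key = true  [A.hot == 28]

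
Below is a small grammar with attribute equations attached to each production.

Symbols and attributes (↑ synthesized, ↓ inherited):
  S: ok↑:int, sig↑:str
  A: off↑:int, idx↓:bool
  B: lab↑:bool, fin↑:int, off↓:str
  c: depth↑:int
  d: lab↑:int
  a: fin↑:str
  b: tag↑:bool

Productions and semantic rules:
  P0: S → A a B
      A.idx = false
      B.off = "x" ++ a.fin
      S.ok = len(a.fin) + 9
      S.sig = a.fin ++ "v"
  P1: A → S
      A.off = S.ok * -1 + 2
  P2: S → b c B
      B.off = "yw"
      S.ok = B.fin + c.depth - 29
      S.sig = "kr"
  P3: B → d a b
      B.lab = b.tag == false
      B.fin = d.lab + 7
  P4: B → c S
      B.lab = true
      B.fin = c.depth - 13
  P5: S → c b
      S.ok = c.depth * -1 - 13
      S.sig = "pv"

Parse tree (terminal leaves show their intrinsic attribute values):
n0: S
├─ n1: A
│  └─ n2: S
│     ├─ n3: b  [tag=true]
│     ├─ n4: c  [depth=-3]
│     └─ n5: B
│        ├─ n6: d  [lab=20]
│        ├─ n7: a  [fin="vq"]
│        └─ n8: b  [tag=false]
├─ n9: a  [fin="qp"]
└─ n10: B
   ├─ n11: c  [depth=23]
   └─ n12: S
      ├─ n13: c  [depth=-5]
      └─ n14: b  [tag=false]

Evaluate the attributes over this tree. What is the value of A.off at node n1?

7

1. n1.idx = false  [false]
2. n3.tag = true  [terminal]
3. n4.depth = -3  [terminal]
4. n5.off = "yw"  ["yw"]
5. n6.lab = 20  [terminal]
6. n7.fin = "vq"  [terminal]
7. n8.tag = false  [terminal]
8. n5.lab = true  [b.tag == false]
9. n5.fin = 27  [d.lab + 7]
10. n2.ok = -5  [B.fin + c.depth - 29]
11. n2.sig = "kr"  ["kr"]
12. n1.off = 7  [S.ok * -1 + 2]
13. n9.fin = "qp"  [terminal]
14. n10.off = "xqp"  ["x" ++ a.fin]
15. n11.depth = 23  [terminal]
16. n13.depth = -5  [terminal]
17. n14.tag = false  [terminal]
18. n12.ok = -8  [c.depth * -1 - 13]
19. n12.sig = "pv"  ["pv"]
20. n10.lab = true  [true]
21. n10.fin = 10  [c.depth - 13]
22. n0.ok = 11  [len(a.fin) + 9]
23. n0.sig = "qpv"  [a.fin ++ "v"]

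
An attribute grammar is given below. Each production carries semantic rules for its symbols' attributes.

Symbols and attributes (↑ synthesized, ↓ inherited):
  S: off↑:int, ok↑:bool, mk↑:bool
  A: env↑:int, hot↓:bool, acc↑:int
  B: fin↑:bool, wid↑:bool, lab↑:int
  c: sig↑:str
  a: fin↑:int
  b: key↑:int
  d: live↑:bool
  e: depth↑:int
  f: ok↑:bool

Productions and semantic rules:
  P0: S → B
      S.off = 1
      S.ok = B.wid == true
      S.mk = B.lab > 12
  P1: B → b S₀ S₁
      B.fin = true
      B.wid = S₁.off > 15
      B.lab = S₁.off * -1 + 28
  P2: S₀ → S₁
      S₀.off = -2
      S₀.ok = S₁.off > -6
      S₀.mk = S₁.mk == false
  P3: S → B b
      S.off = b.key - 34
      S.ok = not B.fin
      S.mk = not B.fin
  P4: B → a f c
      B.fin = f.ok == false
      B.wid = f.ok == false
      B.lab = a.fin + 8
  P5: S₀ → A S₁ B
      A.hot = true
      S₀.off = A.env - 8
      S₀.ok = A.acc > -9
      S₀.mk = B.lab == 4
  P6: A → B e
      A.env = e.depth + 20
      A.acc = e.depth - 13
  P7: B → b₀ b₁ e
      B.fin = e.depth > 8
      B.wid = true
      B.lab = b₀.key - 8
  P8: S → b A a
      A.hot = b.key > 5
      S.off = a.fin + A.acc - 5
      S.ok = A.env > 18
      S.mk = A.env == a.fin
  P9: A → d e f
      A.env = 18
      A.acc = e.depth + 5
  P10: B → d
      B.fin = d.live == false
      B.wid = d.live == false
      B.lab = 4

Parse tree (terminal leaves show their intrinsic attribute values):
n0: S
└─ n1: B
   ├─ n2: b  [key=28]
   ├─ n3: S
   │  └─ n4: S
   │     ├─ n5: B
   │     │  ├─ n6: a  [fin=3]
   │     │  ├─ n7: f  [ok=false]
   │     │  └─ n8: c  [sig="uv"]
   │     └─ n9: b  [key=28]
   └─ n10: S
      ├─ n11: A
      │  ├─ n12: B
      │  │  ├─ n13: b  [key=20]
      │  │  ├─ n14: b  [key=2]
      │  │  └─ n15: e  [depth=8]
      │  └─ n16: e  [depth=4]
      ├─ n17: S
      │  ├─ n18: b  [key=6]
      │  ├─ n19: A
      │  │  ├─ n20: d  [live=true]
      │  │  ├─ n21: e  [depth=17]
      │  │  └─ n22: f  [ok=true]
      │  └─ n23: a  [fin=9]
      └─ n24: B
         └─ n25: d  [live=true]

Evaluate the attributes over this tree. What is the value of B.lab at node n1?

1. n2.key = 28  [terminal]
2. n6.fin = 3  [terminal]
3. n7.ok = false  [terminal]
4. n8.sig = "uv"  [terminal]
5. n5.fin = true  [f.ok == false]
6. n5.wid = true  [f.ok == false]
7. n5.lab = 11  [a.fin + 8]
8. n9.key = 28  [terminal]
9. n4.off = -6  [b.key - 34]
10. n4.ok = false  [not B.fin]
11. n4.mk = false  [not B.fin]
12. n3.off = -2  [-2]
13. n3.ok = false  [S₁.off > -6]
14. n3.mk = true  [S₁.mk == false]
15. n11.hot = true  [true]
16. n13.key = 20  [terminal]
17. n14.key = 2  [terminal]
18. n15.depth = 8  [terminal]
19. n12.fin = false  [e.depth > 8]
20. n12.wid = true  [true]
21. n12.lab = 12  [b₀.key - 8]
22. n16.depth = 4  [terminal]
23. n11.env = 24  [e.depth + 20]
24. n11.acc = -9  [e.depth - 13]
25. n18.key = 6  [terminal]
26. n19.hot = true  [b.key > 5]
27. n20.live = true  [terminal]
28. n21.depth = 17  [terminal]
29. n22.ok = true  [terminal]
30. n19.env = 18  [18]
31. n19.acc = 22  [e.depth + 5]
32. n23.fin = 9  [terminal]
33. n17.off = 26  [a.fin + A.acc - 5]
34. n17.ok = false  [A.env > 18]
35. n17.mk = false  [A.env == a.fin]
36. n25.live = true  [terminal]
37. n24.fin = false  [d.live == false]
38. n24.wid = false  [d.live == false]
39. n24.lab = 4  [4]
40. n10.off = 16  [A.env - 8]
41. n10.ok = false  [A.acc > -9]
42. n10.mk = true  [B.lab == 4]
43. n1.fin = true  [true]
44. n1.wid = true  [S₁.off > 15]
45. n1.lab = 12  [S₁.off * -1 + 28]
46. n0.off = 1  [1]
47. n0.ok = true  [B.wid == true]
48. n0.mk = false  [B.lab > 12]

12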